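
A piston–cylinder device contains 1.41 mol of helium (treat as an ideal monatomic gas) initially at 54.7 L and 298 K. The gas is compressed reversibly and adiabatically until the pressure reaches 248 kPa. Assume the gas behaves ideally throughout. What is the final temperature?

P₁ = nRT₁/V₁ = 1.41×8.314×298/54.7 = 63.9 kPa.
Adiabatic: T₂/T₁ = (P₂/P₁)^((γ−1)/γ) ⇒ T₂ = 298×(3.88)^0.400 = 513 K; V₂ = 24.2 L.

513 K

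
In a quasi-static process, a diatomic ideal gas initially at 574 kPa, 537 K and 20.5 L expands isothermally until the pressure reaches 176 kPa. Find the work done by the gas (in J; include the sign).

n = P₁V₁/(RT₁) = 574×20.5/(8.314×537) = 2.64 mol.
Isothermal: T stays 537 K; PV = const ⇒ V₂ = 66.9 L, P₂ = 176 kPa.
W = nRT ln(V₂/V₁) = 2.64×8.314×537×ln(3.26) = 13900 J.

13900 J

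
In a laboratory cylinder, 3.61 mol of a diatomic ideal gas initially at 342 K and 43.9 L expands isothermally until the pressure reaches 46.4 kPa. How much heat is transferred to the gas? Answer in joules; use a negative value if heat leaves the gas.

P₁ = nRT₁/V₁ = 3.61×8.314×342/43.9 = 234 kPa.
Isothermal: T stays 342 K; PV = const ⇒ V₂ = 221 L, P₂ = 46.4 kPa.
ΔU = 0 (ideal gas, T constant).
W = nRT ln(V₂/V₁) = 3.61×8.314×342×ln(5.04) = 16600 J.
Q = ΔU + W = 16600 J.

16600 J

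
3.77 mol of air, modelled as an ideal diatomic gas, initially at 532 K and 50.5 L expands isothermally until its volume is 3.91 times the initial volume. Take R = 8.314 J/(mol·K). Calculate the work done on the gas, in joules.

-22700 J

P₁ = nRT₁/V₁ = 3.77×8.314×532/50.5 = 330 kPa.
Isothermal: T stays 532 K; PV = const ⇒ V₂ = 197 L, P₂ = 84.4 kPa.
W = nRT ln(V₂/V₁) = 3.77×8.314×532×ln(3.91) = 22700 J.
Work done on the gas = −W_by = -22700 J.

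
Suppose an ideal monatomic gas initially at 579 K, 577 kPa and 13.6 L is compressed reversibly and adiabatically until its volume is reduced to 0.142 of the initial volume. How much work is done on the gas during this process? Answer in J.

31500 J

n = P₁V₁/(RT₁) = 577×13.6/(8.314×579) = 1.63 mol.
Adiabatic: TV^(γ−1) = const ⇒ T₂ = 579×(7.04)^0.667 = 2130 K; PV^γ = const ⇒ P₂ = 14900 kPa.
ΔU = nCvΔT = 1.63×12.5×(2130−579) = 31500 J.
Q = 0 for an adiabatic process, so W = −ΔU = -31500 J.
Work done on the gas = −W_by = 31500 J.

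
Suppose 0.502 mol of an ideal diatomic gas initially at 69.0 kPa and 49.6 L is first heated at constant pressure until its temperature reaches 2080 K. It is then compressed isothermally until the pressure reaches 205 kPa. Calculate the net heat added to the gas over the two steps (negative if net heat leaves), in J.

8950 J

T₁ = P₁V₁/(nR) = 69.0×49.6/(0.502×8.314) = 820 K.
Step 1 — Isobaric: P stays 69.0 kPa; V/T = const ⇒ T₂ = 2080 K, V₂ = 126 L.
W = PΔV = 69.0×(126−49.6) kPa·L = 5260 J.
ΔU = nCvΔT = 0.502×20.8×(2080−820) = 13100 J.
Q = ΔU + W = nCpΔT = 18400 J.
State after step 1: P = 69.0 kPa, V = 126 L, T = 2080 K.
Step 2 — Isothermal: T stays 2080 K; PV = const ⇒ V₂ = 42.3 L, P₂ = 205 kPa.
ΔU = 0 (ideal gas, T constant).
W = nRT ln(V₂/V₁) = 0.502×8.314×2080×ln(0.337) = -9450 J.
Q = ΔU + W = -9450 J.
Net over both steps: W = -4190 J, Q = 8950 J, ΔU = 13100 J.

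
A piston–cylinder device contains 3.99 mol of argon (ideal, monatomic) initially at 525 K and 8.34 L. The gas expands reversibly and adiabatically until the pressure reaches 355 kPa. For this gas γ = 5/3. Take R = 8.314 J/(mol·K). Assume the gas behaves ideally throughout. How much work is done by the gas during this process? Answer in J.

13300 J

P₁ = nRT₁/V₁ = 3.99×8.314×525/8.34 = 2090 kPa.
Adiabatic: T₂/T₁ = (P₂/P₁)^((γ−1)/γ) ⇒ T₂ = 525×(0.170)^0.400 = 258 K; V₂ = 24.1 L.
ΔU = nCvΔT = 3.99×12.5×(258−525) = -13300 J.
Q = 0 for an adiabatic process, so W = −ΔU = 13300 J.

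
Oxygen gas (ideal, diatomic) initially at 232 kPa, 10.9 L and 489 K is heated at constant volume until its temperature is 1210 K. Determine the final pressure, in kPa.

574 kPa

Isochoric: V stays 10.9 L; P/T = const ⇒ T₂ = 1210 K, P₂ = 574 kPa.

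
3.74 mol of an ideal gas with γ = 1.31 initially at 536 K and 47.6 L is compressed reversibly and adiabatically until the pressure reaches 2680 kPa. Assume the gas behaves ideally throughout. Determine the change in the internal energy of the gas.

P₁ = nRT₁/V₁ = 3.74×8.314×536/47.6 = 350 kPa.
Adiabatic: T₂/T₁ = (P₂/P₁)^((γ−1)/γ) ⇒ T₂ = 536×(7.65)^0.237 = 868 K; V₂ = 10.1 L.
For an ideal gas ΔU = nCvΔT with Cv = R/(γ−1) = 26.8 J/(mol·K).
ΔU = 3.74×26.8×(868−536) = 33300 J.

33300 J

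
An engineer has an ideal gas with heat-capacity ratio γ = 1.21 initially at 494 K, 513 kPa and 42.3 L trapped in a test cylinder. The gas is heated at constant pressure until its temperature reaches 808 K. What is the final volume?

69.2 L

Isobaric: P stays 513 kPa; V/T = const ⇒ T₂ = 808 K, V₂ = 69.2 L.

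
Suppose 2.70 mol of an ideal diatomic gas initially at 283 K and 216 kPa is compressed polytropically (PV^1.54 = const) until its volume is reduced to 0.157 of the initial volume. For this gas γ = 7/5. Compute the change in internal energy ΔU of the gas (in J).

27300 J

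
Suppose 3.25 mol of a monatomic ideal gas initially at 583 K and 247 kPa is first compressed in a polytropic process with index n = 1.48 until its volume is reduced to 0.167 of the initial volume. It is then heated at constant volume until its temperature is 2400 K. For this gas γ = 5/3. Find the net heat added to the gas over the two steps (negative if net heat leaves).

29000 J

V₁ = nRT₁/P₁ = 3.25×8.314×583/247 = 63.8 L.
Step 1 — Polytropic n=1.48: T₂ = T₁(V₁/V₂)^(n−1) = 583×(5.99)^0.48 = 1380 K; P₂ = P₁(V₁/V₂)^n = 3490 kPa.
W = (P₁V₁−P₂V₂)/(n−1) = (247×63.8−3490×10.7)/0.48 = -44700 J.
ΔU = nCvΔT = 3.25×12.5×(1380−583) = 32200 J.
Q = ΔU + W = -12500 J.
State after step 1: P = 3490 kPa, V = 10.7 L, T = 1380 K.
Step 2 — Isochoric: V stays 10.7 L; P/T = const ⇒ T₂ = 2400 K, P₂ = 6090 kPa.
W = 0 (no volume change).
ΔU = nCvΔT = 3.25×12.5×(2400−1380) = 41500 J.
Q = ΔU = 41500 J.
Net over both steps: W = -44700 J, Q = 29000 J, ΔU = 73600 J.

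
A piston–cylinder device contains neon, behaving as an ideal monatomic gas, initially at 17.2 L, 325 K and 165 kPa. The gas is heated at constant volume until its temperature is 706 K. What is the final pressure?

358 kPa

Isochoric: V stays 17.2 L; P/T = const ⇒ T₂ = 706 K, P₂ = 358 kPa.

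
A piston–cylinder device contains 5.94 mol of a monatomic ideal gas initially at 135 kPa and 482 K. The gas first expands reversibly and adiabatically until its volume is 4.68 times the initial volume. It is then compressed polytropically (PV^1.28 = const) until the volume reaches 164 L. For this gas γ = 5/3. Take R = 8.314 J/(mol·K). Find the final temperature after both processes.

271 K

V₁ = nRT₁/P₁ = 5.94×8.314×482/135 = 176 L.
Step 1 — Adiabatic: TV^(γ−1) = const ⇒ T₂ = 482×(0.214)^0.667 = 172 K; PV^γ = const ⇒ P₂ = 10.3 kPa.
ΔU = nCvΔT = 5.94×12.5×(172−482) = -22900 J.
Q = 0 for an adiabatic process, so W = −ΔU = 22900 J.
State after step 1: P = 10.3 kPa, V = 825 L, T = 172 K.
Step 2 — Polytropic n=1.28: T₂ = T₁(V₁/V₂)^(n−1) = 172×(5.03)^0.28 = 271 K; P₂ = P₁(V₁/V₂)^n = 81.6 kPa.
W = (P₁V₁−P₂V₂)/(n−1) = (10.3×825−81.6×164)/0.28 = -17400 J.
ΔU = nCvΔT = 5.94×12.5×(271−172) = 7300 J.
Q = ΔU + W = -10100 J.
Net over both steps: W = 5560 J, Q = -10100 J, ΔU = -15600 J.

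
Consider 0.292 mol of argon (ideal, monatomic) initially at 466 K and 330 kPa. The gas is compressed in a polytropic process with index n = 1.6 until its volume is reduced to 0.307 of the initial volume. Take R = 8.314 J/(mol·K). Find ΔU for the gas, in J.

V₁ = nRT₁/P₁ = 0.292×8.314×466/330 = 3.43 L.
Polytropic n=1.6: T₂ = T₁(V₁/V₂)^(n−1) = 466×(3.26)^0.60 = 946 K; P₂ = P₁(V₁/V₂)^n = 2180 kPa.
For an ideal gas ΔU = nCvΔT with Cv = (3/2)R = 12.5 J/(mol·K).
ΔU = 0.292×12.5×(946−466) = 1750 J.

1750 J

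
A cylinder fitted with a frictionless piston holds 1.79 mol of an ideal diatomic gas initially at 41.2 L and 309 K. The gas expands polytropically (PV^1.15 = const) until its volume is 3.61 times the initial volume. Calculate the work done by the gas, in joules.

5370 J

P₁ = nRT₁/V₁ = 1.79×8.314×309/41.2 = 112 kPa.
Polytropic n=1.15: T₂ = T₁(V₁/V₂)^(n−1) = 309×(0.277)^0.15 = 255 K; P₂ = P₁(V₁/V₂)^n = 25.5 kPa.
W = (P₁V₁−P₂V₂)/(n−1) = (112×41.2−25.5×149)/0.15 = 5370 J.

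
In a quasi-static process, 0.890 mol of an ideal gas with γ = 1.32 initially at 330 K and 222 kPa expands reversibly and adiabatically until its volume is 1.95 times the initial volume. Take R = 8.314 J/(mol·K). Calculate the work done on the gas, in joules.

-1470 J

V₁ = nRT₁/P₁ = 0.890×8.314×330/222 = 11.0 L.
Adiabatic: TV^(γ−1) = const ⇒ T₂ = 330×(0.513)^0.320 = 267 K; PV^γ = const ⇒ P₂ = 91.9 kPa.
ΔU = nCvΔT = 0.890×26.0×(267−330) = -1470 J.
Q = 0 for an adiabatic process, so W = −ΔU = 1470 J.
Work done on the gas = −W_by = -1470 J.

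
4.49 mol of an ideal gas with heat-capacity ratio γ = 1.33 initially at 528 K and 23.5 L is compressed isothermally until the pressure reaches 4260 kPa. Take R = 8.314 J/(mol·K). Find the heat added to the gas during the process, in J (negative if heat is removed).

-32000 J

P₁ = nRT₁/V₁ = 4.49×8.314×528/23.5 = 839 kPa.
Isothermal: T stays 528 K; PV = const ⇒ V₂ = 4.63 L, P₂ = 4260 kPa.
ΔU = 0 (ideal gas, T constant).
W = nRT ln(V₂/V₁) = 4.49×8.314×528×ln(0.197) = -32000 J.
Q = ΔU + W = -32000 J.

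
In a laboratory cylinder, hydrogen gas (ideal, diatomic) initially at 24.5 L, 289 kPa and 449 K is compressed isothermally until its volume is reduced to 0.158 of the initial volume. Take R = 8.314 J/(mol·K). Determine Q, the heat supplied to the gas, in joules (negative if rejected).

n = P₁V₁/(RT₁) = 289×24.5/(8.314×449) = 1.90 mol.
Isothermal: T stays 449 K; PV = const ⇒ V₂ = 3.87 L, P₂ = 1830 kPa.
ΔU = 0 (ideal gas, T constant).
W = nRT ln(V₂/V₁) = 1.90×8.314×449×ln(0.158) = -13100 J.
Q = ΔU + W = -13100 J.

-13100 J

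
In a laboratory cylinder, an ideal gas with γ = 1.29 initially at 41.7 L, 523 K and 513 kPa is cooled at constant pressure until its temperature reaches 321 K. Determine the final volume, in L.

Isobaric: P stays 513 kPa; V/T = const ⇒ T₂ = 321 K, V₂ = 25.6 L.

25.6 L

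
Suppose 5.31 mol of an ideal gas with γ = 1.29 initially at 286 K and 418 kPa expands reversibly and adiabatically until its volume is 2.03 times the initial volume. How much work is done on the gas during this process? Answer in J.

-8080 J

V₁ = nRT₁/P₁ = 5.31×8.314×286/418 = 30.2 L.
Adiabatic: TV^(γ−1) = const ⇒ T₂ = 286×(0.493)^0.290 = 233 K; PV^γ = const ⇒ P₂ = 168 kPa.
ΔU = nCvΔT = 5.31×28.7×(233−286) = -8080 J.
Q = 0 for an adiabatic process, so W = −ΔU = 8080 J.
Work done on the gas = −W_by = -8080 J.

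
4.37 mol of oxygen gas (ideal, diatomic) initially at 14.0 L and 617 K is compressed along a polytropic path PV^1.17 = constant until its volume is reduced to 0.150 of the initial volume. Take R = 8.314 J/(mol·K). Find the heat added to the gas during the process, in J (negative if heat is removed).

P₁ = nRT₁/V₁ = 4.37×8.314×617/14.0 = 1600 kPa.
Polytropic n=1.17: T₂ = T₁(V₁/V₂)^(n−1) = 617×(6.67)^0.17 = 852 K; P₂ = P₁(V₁/V₂)^n = 14700 kPa.
W = (P₁V₁−P₂V₂)/(n−1) = (1600×14.0−14700×2.10)/0.17 = -50200 J.
ΔU = nCvΔT = 4.37×20.8×(852−617) = 21300 J.
Q = ΔU + W = -28900 J.

-28900 J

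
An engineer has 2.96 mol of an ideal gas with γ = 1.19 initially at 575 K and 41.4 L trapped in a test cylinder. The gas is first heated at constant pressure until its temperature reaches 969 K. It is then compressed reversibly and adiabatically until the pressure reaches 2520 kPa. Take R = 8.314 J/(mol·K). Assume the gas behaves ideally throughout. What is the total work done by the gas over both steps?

P₁ = nRT₁/V₁ = 2.96×8.314×575/41.4 = 342 kPa.
Step 1 — Isobaric: P stays 342 kPa; V/T = const ⇒ T₂ = 969 K, V₂ = 69.8 L.
W = PΔV = 342×(69.8−41.4) kPa·L = 9700 J.
ΔU = nCvΔT = 2.96×43.8×(969−575) = 51000 J.
Q = ΔU + W = nCpΔT = 60700 J.
State after step 1: P = 342 kPa, V = 69.8 L, T = 969 K.
Step 2 — Adiabatic: T₂/T₁ = (P₂/P₁)^((γ−1)/γ) ⇒ T₂ = 969×(7.37)^0.160 = 1330 K; V₂ = 13.0 L.
ΔU = nCvΔT = 2.96×43.8×(1330−969) = 47200 J.
Q = 0 for an adiabatic process, so W = −ΔU = -47200 J.
Net over both steps: W = -37500 J, Q = 60700 J, ΔU = 98200 J.

-37500 J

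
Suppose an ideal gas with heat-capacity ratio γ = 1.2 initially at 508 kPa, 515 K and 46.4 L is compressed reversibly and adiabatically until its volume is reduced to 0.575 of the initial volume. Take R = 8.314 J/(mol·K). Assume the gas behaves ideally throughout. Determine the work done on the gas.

n = P₁V₁/(RT₁) = 508×46.4/(8.314×515) = 5.51 mol.
Adiabatic: TV^(γ−1) = const ⇒ T₂ = 515×(1.74)^0.200 = 575 K; PV^γ = const ⇒ P₂ = 987 kPa.
ΔU = nCvΔT = 5.51×41.6×(575−515) = 13800 J.
Q = 0 for an adiabatic process, so W = −ΔU = -13800 J.
Work done on the gas = −W_by = 13800 J.

13800 J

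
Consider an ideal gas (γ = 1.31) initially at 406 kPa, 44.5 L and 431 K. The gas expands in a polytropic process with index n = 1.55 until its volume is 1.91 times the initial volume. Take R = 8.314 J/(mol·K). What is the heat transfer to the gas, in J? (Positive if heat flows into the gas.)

n = P₁V₁/(RT₁) = 406×44.5/(8.314×431) = 5.04 mol.
Polytropic n=1.55: T₂ = T₁(V₁/V₂)^(n−1) = 431×(0.524)^0.55 = 302 K; P₂ = P₁(V₁/V₂)^n = 149 kPa.
W = (P₁V₁−P₂V₂)/(n−1) = (406×44.5−149×85.0)/0.55 = 9840 J.
ΔU = nCvΔT = 5.04×26.8×(302−431) = -17500 J.
Q = ΔU + W = -7620 J.

-7620 J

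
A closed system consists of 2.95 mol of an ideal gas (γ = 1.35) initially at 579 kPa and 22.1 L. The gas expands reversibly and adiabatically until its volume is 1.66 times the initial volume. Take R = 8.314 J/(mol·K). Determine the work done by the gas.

T₁ = P₁V₁/(nR) = 579×22.1/(2.95×8.314) = 522 K.
Adiabatic: TV^(γ−1) = const ⇒ T₂ = 522×(0.602)^0.350 = 437 K; PV^γ = const ⇒ P₂ = 292 kPa.
ΔU = nCvΔT = 2.95×23.8×(437−522) = -5940 J.
Q = 0 for an adiabatic process, so W = −ΔU = 5940 J.

5940 J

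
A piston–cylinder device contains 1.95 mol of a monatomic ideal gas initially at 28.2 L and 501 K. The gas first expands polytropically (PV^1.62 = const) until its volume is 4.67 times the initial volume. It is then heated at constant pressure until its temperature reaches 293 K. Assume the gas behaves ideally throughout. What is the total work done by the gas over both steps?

P₁ = nRT₁/V₁ = 1.95×8.314×501/28.2 = 288 kPa.
Step 1 — Polytropic n=1.62: T₂ = T₁(V₁/V₂)^(n−1) = 501×(0.214)^0.62 = 193 K; P₂ = P₁(V₁/V₂)^n = 23.7 kPa.
W = (P₁V₁−P₂V₂)/(n−1) = (288×28.2−23.7×132)/0.62 = 8060 J.
ΔU = nCvΔT = 1.95×12.5×(193−501) = -7500 J.
Q = ΔU + W = 564 J.
State after step 1: P = 23.7 kPa, V = 132 L, T = 193 K.
Step 2 — Isobaric: P stays 23.7 kPa; V/T = const ⇒ T₂ = 293 K, V₂ = 200 L.
W = PΔV = 23.7×(200−132) kPa·L = 1630 J.
ΔU = nCvΔT = 1.95×12.5×(293−193) = 2440 J.
Q = ΔU + W = nCpΔT = 4070 J.
Net over both steps: W = 9690 J, Q = 4630 J, ΔU = -5060 J.

9690 J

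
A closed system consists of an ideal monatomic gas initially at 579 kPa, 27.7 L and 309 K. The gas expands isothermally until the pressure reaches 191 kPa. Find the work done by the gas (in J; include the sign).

n = P₁V₁/(RT₁) = 579×27.7/(8.314×309) = 6.24 mol.
Isothermal: T stays 309 K; PV = const ⇒ V₂ = 84.0 L, P₂ = 191 kPa.
W = nRT ln(V₂/V₁) = 6.24×8.314×309×ln(3.03) = 17800 J.

17800 J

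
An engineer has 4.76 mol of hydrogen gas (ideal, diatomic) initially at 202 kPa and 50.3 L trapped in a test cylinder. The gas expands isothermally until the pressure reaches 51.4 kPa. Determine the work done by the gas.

T₁ = P₁V₁/(nR) = 202×50.3/(4.76×8.314) = 257 K.
Isothermal: T stays 257 K; PV = const ⇒ V₂ = 198 L, P₂ = 51.4 kPa.
W = nRT ln(V₂/V₁) = 4.76×8.314×257×ln(3.93) = 13900 J.

13900 J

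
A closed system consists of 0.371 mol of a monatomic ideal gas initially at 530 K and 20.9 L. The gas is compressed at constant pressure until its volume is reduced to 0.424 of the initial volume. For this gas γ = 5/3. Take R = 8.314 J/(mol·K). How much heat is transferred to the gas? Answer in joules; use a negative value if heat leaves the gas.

P₁ = nRT₁/V₁ = 0.371×8.314×530/20.9 = 78.2 kPa.
Isobaric: P stays 78.2 kPa; V/T = const ⇒ T₂ = 225 K, V₂ = 8.86 L.
W = PΔV = 78.2×(8.86−20.9) kPa·L = -942 J.
ΔU = nCvΔT = 0.371×12.5×(225−530) = -1410 J.
Q = ΔU + W = nCpΔT = -2350 J.

-2350 J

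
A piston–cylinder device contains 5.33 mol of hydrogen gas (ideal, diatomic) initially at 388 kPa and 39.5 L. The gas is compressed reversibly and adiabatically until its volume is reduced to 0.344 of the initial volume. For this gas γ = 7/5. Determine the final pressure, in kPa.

1730 kPa

T₁ = P₁V₁/(nR) = 388×39.5/(5.33×8.314) = 346 K.
Adiabatic: TV^(γ−1) = const ⇒ T₂ = 346×(2.91)^0.400 = 530 K; PV^γ = const ⇒ P₂ = 1730 kPa.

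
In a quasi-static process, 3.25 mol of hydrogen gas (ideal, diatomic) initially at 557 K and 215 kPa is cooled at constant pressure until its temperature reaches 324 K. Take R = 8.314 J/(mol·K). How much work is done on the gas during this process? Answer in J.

6300 J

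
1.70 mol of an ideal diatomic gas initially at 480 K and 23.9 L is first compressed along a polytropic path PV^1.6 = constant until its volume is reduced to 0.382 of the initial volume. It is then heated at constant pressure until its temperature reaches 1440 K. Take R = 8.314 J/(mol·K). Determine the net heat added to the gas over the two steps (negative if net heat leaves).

33400 J

P₁ = nRT₁/V₁ = 1.70×8.314×480/23.9 = 284 kPa.
Step 1 — Polytropic n=1.6: T₂ = T₁(V₁/V₂)^(n−1) = 480×(2.62)^0.60 = 855 K; P₂ = P₁(V₁/V₂)^n = 1320 kPa.
W = (P₁V₁−P₂V₂)/(n−1) = (284×23.9−1320×9.13)/0.60 = -8840 J.
ΔU = nCvΔT = 1.70×20.8×(855−480) = 13300 J.
Q = ΔU + W = 4420 J.
State after step 1: P = 1320 kPa, V = 9.13 L, T = 855 K.
Step 2 — Isobaric: P stays 1320 kPa; V/T = const ⇒ T₂ = 1440 K, V₂ = 15.4 L.
W = PΔV = 1320×(15.4−9.13) kPa·L = 8270 J.
ΔU = nCvΔT = 1.70×20.8×(1440−855) = 20700 J.
Q = ΔU + W = nCpΔT = 28900 J.
Net over both steps: W = -568 J, Q = 33400 J, ΔU = 33900 J.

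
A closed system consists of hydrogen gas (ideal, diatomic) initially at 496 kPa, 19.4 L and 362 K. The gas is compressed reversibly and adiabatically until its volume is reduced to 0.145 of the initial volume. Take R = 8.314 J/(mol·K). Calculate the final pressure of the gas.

7410 kPa

Adiabatic: TV^(γ−1) = const ⇒ T₂ = 362×(6.90)^0.400 = 784 K; PV^γ = const ⇒ P₂ = 7410 kPa.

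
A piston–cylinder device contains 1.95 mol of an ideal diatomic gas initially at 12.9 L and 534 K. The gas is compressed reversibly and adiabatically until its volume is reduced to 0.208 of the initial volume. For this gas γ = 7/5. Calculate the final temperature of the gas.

1000 K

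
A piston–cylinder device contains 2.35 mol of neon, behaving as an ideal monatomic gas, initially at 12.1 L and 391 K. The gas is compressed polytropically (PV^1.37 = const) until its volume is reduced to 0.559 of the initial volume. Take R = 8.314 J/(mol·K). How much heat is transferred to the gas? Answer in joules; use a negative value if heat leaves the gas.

-2210 J

P₁ = nRT₁/V₁ = 2.35×8.314×391/12.1 = 631 kPa.
Polytropic n=1.37: T₂ = T₁(V₁/V₂)^(n−1) = 391×(1.79)^0.37 = 485 K; P₂ = P₁(V₁/V₂)^n = 1400 kPa.
W = (P₁V₁−P₂V₂)/(n−1) = (631×12.1−1400×6.76)/0.37 = -4960 J.
ΔU = nCvΔT = 2.35×12.5×(485−391) = 2750 J.
Q = ΔU + W = -2210 J.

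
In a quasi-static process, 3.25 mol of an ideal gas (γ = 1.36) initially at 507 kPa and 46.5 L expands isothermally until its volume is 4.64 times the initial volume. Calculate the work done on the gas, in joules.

-36200 J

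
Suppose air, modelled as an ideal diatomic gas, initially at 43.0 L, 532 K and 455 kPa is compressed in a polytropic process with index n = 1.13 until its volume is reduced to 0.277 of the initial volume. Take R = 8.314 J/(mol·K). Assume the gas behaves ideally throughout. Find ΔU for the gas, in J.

n = P₁V₁/(RT₁) = 455×43.0/(8.314×532) = 4.42 mol.
Polytropic n=1.13: T₂ = T₁(V₁/V₂)^(n−1) = 532×(3.61)^0.13 = 629 K; P₂ = P₁(V₁/V₂)^n = 1940 kPa.
For an ideal gas ΔU = nCvΔT with Cv = (5/2)R = 20.8 J/(mol·K).
ΔU = 4.42×20.8×(629−532) = 8880 J.

8880 J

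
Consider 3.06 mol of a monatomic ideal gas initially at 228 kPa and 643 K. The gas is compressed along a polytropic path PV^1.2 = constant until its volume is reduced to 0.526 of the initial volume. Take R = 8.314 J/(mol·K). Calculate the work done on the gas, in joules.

V₁ = nRT₁/P₁ = 3.06×8.314×643/228 = 71.7 L.
Polytropic n=1.2: T₂ = T₁(V₁/V₂)^(n−1) = 643×(1.90)^0.20 = 731 K; P₂ = P₁(V₁/V₂)^n = 493 kPa.
W = (P₁V₁−P₂V₂)/(n−1) = (228×71.7−493×37.7)/0.20 = -11200 J.
Work done on the gas = −W_by = 11200 J.

11200 J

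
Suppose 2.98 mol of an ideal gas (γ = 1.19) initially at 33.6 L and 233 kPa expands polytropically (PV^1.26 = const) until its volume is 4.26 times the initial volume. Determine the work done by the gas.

9450 J

T₁ = P₁V₁/(nR) = 233×33.6/(2.98×8.314) = 316 K.
Polytropic n=1.26: T₂ = T₁(V₁/V₂)^(n−1) = 316×(0.235)^0.26 = 217 K; P₂ = P₁(V₁/V₂)^n = 37.5 kPa.
W = (P₁V₁−P₂V₂)/(n−1) = (233×33.6−37.5×143)/0.26 = 9450 J.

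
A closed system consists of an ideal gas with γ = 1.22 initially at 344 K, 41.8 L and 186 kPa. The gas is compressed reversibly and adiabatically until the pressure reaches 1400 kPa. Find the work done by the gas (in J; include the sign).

n = P₁V₁/(RT₁) = 186×41.8/(8.314×344) = 2.72 mol.
Adiabatic: T₂/T₁ = (P₂/P₁)^((γ−1)/γ) ⇒ T₂ = 344×(7.53)^0.180 = 495 K; V₂ = 7.99 L.
ΔU = nCvΔT = 2.72×37.8×(495−344) = 15500 J.
Q = 0 for an adiabatic process, so W = −ΔU = -15500 J.

-15500 J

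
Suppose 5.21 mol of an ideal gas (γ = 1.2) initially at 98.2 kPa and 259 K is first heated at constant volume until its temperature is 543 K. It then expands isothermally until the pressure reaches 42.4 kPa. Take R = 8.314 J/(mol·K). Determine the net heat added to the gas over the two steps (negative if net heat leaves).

V₁ = nRT₁/P₁ = 5.21×8.314×259/98.2 = 114 L.
Step 1 — Isochoric: V stays 114 L; P/T = const ⇒ T₂ = 543 K, P₂ = 206 kPa.
W = 0 (no volume change).
ΔU = nCvΔT = 5.21×41.6×(543−259) = 61500 J.
Q = ΔU = 61500 J.
State after step 1: P = 206 kPa, V = 114 L, T = 543 K.
Step 2 — Isothermal: T stays 543 K; PV = const ⇒ V₂ = 555 L, P₂ = 42.4 kPa.
ΔU = 0 (ideal gas, T constant).
W = nRT ln(V₂/V₁) = 5.21×8.314×543×ln(4.86) = 37200 J.
Q = ΔU + W = 37200 J.
Net over both steps: W = 37200 J, Q = 98700 J, ΔU = 61500 J.

98700 J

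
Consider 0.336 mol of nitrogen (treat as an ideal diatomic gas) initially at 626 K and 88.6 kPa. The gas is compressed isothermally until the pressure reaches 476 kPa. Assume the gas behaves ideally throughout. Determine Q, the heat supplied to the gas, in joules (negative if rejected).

-2940 J

V₁ = nRT₁/P₁ = 0.336×8.314×626/88.6 = 19.7 L.
Isothermal: T stays 626 K; PV = const ⇒ V₂ = 3.67 L, P₂ = 476 kPa.
ΔU = 0 (ideal gas, T constant).
W = nRT ln(V₂/V₁) = 0.336×8.314×626×ln(0.186) = -2940 J.
Q = ΔU + W = -2940 J.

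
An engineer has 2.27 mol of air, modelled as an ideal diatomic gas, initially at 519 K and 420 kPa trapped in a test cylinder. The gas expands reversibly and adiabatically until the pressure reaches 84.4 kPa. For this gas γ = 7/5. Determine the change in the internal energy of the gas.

-9010 J

V₁ = nRT₁/P₁ = 2.27×8.314×519/420 = 23.3 L.
Adiabatic: T₂/T₁ = (P₂/P₁)^((γ−1)/γ) ⇒ T₂ = 519×(0.201)^0.286 = 328 K; V₂ = 73.4 L.
For an ideal gas ΔU = nCvΔT with Cv = (5/2)R = 20.8 J/(mol·K).
ΔU = 2.27×20.8×(328−519) = -9010 J.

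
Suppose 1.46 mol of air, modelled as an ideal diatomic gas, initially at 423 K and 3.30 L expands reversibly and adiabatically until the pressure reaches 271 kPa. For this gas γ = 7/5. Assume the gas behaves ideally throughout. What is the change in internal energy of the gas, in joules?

-5050 J

P₁ = nRT₁/V₁ = 1.46×8.314×423/3.30 = 1560 kPa.
Adiabatic: T₂/T₁ = (P₂/P₁)^((γ−1)/γ) ⇒ T₂ = 423×(0.174)^0.286 = 257 K; V₂ = 11.5 L.
For an ideal gas ΔU = nCvΔT with Cv = (5/2)R = 20.8 J/(mol·K).
ΔU = 1.46×20.8×(257−423) = -5050 J.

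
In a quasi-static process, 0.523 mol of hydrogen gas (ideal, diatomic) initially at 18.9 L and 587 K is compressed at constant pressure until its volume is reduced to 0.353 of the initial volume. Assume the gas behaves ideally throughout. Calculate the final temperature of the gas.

P₁ = nRT₁/V₁ = 0.523×8.314×587/18.9 = 135 kPa.
Isobaric: P stays 135 kPa; V/T = const ⇒ T₂ = 207 K, V₂ = 6.67 L.

207 K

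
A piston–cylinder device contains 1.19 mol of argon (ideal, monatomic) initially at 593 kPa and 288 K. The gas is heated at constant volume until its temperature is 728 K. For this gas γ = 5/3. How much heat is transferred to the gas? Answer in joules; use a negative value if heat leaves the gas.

V₁ = nRT₁/P₁ = 1.19×8.314×288/593 = 4.81 L.
Isochoric: V stays 4.81 L; P/T = const ⇒ T₂ = 728 K, P₂ = 1500 kPa.
W = 0 (no volume change).
ΔU = nCvΔT = 1.19×12.5×(728−288) = 6530 J.
Q = ΔU = 6530 J.

6530 J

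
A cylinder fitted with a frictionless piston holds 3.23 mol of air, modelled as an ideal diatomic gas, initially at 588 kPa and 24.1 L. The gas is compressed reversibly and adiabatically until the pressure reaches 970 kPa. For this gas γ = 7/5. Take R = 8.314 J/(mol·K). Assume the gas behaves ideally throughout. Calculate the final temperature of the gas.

609 K

T₁ = P₁V₁/(nR) = 588×24.1/(3.23×8.314) = 528 K.
Adiabatic: T₂/T₁ = (P₂/P₁)^((γ−1)/γ) ⇒ T₂ = 528×(1.65)^0.286 = 609 K; V₂ = 16.9 L.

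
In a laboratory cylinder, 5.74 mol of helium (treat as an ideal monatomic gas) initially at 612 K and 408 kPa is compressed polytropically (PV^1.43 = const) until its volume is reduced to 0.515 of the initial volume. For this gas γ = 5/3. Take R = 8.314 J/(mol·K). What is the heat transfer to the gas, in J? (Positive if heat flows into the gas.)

-7960 J

V₁ = nRT₁/P₁ = 5.74×8.314×612/408 = 71.6 L.
Polytropic n=1.43: T₂ = T₁(V₁/V₂)^(n−1) = 612×(1.94)^0.43 = 814 K; P₂ = P₁(V₁/V₂)^n = 1050 kPa.
W = (P₁V₁−P₂V₂)/(n−1) = (408×71.6−1050×36.9)/0.43 = -22400 J.
ΔU = nCvΔT = 5.74×12.5×(814−612) = 14500 J.
Q = ΔU + W = -7960 J.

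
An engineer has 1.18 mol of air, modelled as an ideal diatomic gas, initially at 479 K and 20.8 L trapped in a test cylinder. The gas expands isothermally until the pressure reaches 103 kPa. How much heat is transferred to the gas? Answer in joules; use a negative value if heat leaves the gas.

P₁ = nRT₁/V₁ = 1.18×8.314×479/20.8 = 226 kPa.
Isothermal: T stays 479 K; PV = const ⇒ V₂ = 45.6 L, P₂ = 103 kPa.
ΔU = 0 (ideal gas, T constant).
W = nRT ln(V₂/V₁) = 1.18×8.314×479×ln(2.19) = 3690 J.
Q = ΔU + W = 3690 J.

3690 J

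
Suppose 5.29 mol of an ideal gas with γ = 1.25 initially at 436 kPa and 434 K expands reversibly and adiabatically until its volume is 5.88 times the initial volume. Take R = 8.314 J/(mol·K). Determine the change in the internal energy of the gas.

V₁ = nRT₁/P₁ = 5.29×8.314×434/436 = 43.8 L.
Adiabatic: TV^(γ−1) = const ⇒ T₂ = 434×(0.170)^0.250 = 279 K; PV^γ = const ⇒ P₂ = 47.6 kPa.
For an ideal gas ΔU = nCvΔT with Cv = R/(γ−1) = 33.3 J/(mol·K).
ΔU = 5.29×33.3×(279−434) = -27300 J.

-27300 J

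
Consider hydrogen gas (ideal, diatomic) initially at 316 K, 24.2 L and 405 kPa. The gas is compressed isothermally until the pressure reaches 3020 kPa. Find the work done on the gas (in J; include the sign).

19700 J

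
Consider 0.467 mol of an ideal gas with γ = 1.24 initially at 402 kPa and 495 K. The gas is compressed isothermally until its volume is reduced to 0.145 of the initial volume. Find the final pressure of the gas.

V₁ = nRT₁/P₁ = 0.467×8.314×495/402 = 4.78 L.
Isothermal: T stays 495 K; PV = const ⇒ V₂ = 0.693 L, P₂ = 2770 kPa.

2770 kPa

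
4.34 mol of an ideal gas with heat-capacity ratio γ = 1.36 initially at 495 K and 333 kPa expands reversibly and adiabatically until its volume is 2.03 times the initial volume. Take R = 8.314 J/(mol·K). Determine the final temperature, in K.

384 K

V₁ = nRT₁/P₁ = 4.34×8.314×495/333 = 53.6 L.
Adiabatic: TV^(γ−1) = const ⇒ T₂ = 495×(0.493)^0.360 = 384 K; PV^γ = const ⇒ P₂ = 127 kPa.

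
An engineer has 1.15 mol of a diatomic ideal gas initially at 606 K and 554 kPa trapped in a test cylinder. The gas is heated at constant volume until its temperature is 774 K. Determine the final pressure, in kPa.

V₁ = nRT₁/P₁ = 1.15×8.314×606/554 = 10.5 L.
Isochoric: V stays 10.5 L; P/T = const ⇒ T₂ = 774 K, P₂ = 708 kPa.

708 kPa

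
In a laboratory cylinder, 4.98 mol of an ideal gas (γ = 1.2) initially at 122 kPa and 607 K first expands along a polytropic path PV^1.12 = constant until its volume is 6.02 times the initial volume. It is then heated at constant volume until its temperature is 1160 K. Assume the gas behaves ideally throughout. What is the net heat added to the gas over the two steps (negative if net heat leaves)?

155000 J

V₁ = nRT₁/P₁ = 4.98×8.314×607/122 = 206 L.
Step 1 — Polytropic n=1.12: T₂ = T₁(V₁/V₂)^(n−1) = 607×(0.166)^0.12 = 489 K; P₂ = P₁(V₁/V₂)^n = 16.3 kPa.
W = (P₁V₁−P₂V₂)/(n−1) = (122×206−16.3×1240)/0.12 = 40600 J.
ΔU = nCvΔT = 4.98×41.6×(489−607) = -24400 J.
Q = ΔU + W = 16200 J.
State after step 1: P = 16.3 kPa, V = 1240 L, T = 489 K.
Step 2 — Isochoric: V stays 1240 L; P/T = const ⇒ T₂ = 1160 K, P₂ = 38.7 kPa.
W = 0 (no volume change).
ΔU = nCvΔT = 4.98×41.6×(1160−489) = 139000 J.
Q = ΔU = 139000 J.
Net over both steps: W = 40600 J, Q = 155000 J, ΔU = 114000 J.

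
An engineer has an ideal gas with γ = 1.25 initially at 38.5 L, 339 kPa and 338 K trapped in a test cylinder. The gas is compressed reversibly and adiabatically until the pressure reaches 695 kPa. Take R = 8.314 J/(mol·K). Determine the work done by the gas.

n = P₁V₁/(RT₁) = 339×38.5/(8.314×338) = 4.64 mol.
Adiabatic: T₂/T₁ = (P₂/P₁)^((γ−1)/γ) ⇒ T₂ = 338×(2.05)^0.200 = 390 K; V₂ = 21.7 L.
ΔU = nCvΔT = 4.64×33.3×(390−338) = 8060 J.
Q = 0 for an adiabatic process, so W = −ΔU = -8060 J.

-8060 J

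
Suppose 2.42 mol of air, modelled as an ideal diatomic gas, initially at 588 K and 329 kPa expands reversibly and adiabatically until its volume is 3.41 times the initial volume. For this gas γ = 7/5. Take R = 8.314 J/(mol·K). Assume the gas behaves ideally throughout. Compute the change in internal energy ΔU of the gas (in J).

-11500 J

V₁ = nRT₁/P₁ = 2.42×8.314×588/329 = 36.0 L.
Adiabatic: TV^(γ−1) = const ⇒ T₂ = 588×(0.293)^0.400 = 360 K; PV^γ = const ⇒ P₂ = 59.1 kPa.
For an ideal gas ΔU = nCvΔT with Cv = (5/2)R = 20.8 J/(mol·K).
ΔU = 2.42×20.8×(360−588) = -11500 J.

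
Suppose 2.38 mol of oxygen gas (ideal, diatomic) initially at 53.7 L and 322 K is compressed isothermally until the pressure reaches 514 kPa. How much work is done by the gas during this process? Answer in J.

P₁ = nRT₁/V₁ = 2.38×8.314×322/53.7 = 119 kPa.
Isothermal: T stays 322 K; PV = const ⇒ V₂ = 12.4 L, P₂ = 514 kPa.
W = nRT ln(V₂/V₁) = 2.38×8.314×322×ln(0.231) = -9340 J.

-9340 J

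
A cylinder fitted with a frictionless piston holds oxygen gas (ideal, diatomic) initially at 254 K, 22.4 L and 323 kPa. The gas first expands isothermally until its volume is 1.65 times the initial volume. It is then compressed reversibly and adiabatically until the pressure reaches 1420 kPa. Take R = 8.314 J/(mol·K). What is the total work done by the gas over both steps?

n = P₁V₁/(RT₁) = 323×22.4/(8.314×254) = 3.43 mol.
Step 1 — Isothermal: T stays 254 K; PV = const ⇒ V₂ = 37.0 L, P₂ = 196 kPa.
ΔU = 0 (ideal gas, T constant).
W = nRT ln(V₂/V₁) = 3.43×8.314×254×ln(1.65) = 3620 J.
Q = ΔU + W = 3620 J.
State after step 1: P = 196 kPa, V = 37.0 L, T = 254 K.
Step 2 — Adiabatic: T₂/T₁ = (P₂/P₁)^((γ−1)/γ) ⇒ T₂ = 254×(7.25)^0.286 = 447 K; V₂ = 8.98 L.
ΔU = nCvΔT = 3.43×20.8×(447−254) = 13800 J.
Q = 0 for an adiabatic process, so W = −ΔU = -13800 J.
Net over both steps: W = -10200 J, Q = 3620 J, ΔU = 13800 J.

-10200 J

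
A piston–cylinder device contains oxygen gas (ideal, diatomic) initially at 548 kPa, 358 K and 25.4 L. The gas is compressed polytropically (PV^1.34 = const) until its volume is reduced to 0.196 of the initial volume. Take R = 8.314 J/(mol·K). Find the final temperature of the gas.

623 K

Polytropic n=1.34: T₂ = T₁(V₁/V₂)^(n−1) = 358×(5.10)^0.34 = 623 K; P₂ = P₁(V₁/V₂)^n = 4870 kPa.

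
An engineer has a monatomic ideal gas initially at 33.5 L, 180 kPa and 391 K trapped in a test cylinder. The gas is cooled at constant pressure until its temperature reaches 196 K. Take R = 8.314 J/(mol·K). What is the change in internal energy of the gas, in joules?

n = P₁V₁/(RT₁) = 180×33.5/(8.314×391) = 1.85 mol.
Isobaric: P stays 180 kPa; V/T = const ⇒ T₂ = 196 K, V₂ = 16.8 L.
For an ideal gas ΔU = nCvΔT with Cv = (3/2)R = 12.5 J/(mol·K).
ΔU = 1.85×12.5×(196−391) = -4510 J.

-4510 J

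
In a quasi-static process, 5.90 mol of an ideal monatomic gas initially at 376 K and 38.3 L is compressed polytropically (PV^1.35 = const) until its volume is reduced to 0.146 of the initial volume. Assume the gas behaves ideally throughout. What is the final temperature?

P₁ = nRT₁/V₁ = 5.90×8.314×376/38.3 = 482 kPa.
Polytropic n=1.35: T₂ = T₁(V₁/V₂)^(n−1) = 376×(6.85)^0.35 = 737 K; P₂ = P₁(V₁/V₂)^n = 6470 kPa.

737 K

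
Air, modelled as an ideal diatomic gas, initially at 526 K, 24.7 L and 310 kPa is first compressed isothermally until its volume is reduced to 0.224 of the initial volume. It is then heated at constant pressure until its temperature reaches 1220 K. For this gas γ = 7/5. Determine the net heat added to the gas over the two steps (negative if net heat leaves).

23900 J

n = P₁V₁/(RT₁) = 310×24.7/(8.314×526) = 1.75 mol.
Step 1 — Isothermal: T stays 526 K; PV = const ⇒ V₂ = 5.53 L, P₂ = 1380 kPa.
ΔU = 0 (ideal gas, T constant).
W = nRT ln(V₂/V₁) = 1.75×8.314×526×ln(0.224) = -11500 J.
Q = ΔU + W = -11500 J.
State after step 1: P = 1380 kPa, V = 5.53 L, T = 526 K.
Step 2 — Isobaric: P stays 1380 kPa; V/T = const ⇒ T₂ = 1220 K, V₂ = 12.8 L.
W = PΔV = 1380×(12.8−5.53) kPa·L = 10100 J.
ΔU = nCvΔT = 1.75×20.8×(1220−526) = 25300 J.
Q = ΔU + W = nCpΔT = 35400 J.
Net over both steps: W = -1350 J, Q = 23900 J, ΔU = 25300 J.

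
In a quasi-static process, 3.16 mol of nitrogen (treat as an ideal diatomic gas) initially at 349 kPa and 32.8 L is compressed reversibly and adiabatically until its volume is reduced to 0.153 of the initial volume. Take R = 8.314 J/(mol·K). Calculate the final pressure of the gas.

4830 kPa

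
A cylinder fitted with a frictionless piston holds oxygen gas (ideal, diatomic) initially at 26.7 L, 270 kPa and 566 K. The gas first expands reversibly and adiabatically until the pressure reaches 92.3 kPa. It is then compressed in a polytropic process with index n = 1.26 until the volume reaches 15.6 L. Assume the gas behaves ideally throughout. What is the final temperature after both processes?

585 K

n = P₁V₁/(RT₁) = 270×26.7/(8.314×566) = 1.53 mol.
Step 1 — Adiabatic: T₂/T₁ = (P₂/P₁)^((γ−1)/γ) ⇒ T₂ = 566×(0.342)^0.286 = 417 K; V₂ = 57.5 L.
ΔU = nCvΔT = 1.53×20.8×(417−566) = -4760 J.
Q = 0 for an adiabatic process, so W = −ΔU = 4760 J.
State after step 1: P = 92.3 kPa, V = 57.5 L, T = 417 K.
Step 2 — Polytropic n=1.26: T₂ = T₁(V₁/V₂)^(n−1) = 417×(3.68)^0.26 = 585 K; P₂ = P₁(V₁/V₂)^n = 477 kPa.
W = (P₁V₁−P₂V₂)/(n−1) = (92.3×57.5−477×15.6)/0.26 = -8240 J.
ΔU = nCvΔT = 1.53×20.8×(585−417) = 5350 J.
Q = ΔU + W = -2880 J.
Net over both steps: W = -3480 J, Q = -2880 J, ΔU = 593 J.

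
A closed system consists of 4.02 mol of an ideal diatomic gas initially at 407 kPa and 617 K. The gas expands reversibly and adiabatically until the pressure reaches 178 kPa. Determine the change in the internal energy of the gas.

V₁ = nRT₁/P₁ = 4.02×8.314×617/407 = 50.7 L.
Adiabatic: T₂/T₁ = (P₂/P₁)^((γ−1)/γ) ⇒ T₂ = 617×(0.437)^0.286 = 487 K; V₂ = 91.5 L.
For an ideal gas ΔU = nCvΔT with Cv = (5/2)R = 20.8 J/(mol·K).
ΔU = 4.02×20.8×(487−617) = -10800 J.

-10800 J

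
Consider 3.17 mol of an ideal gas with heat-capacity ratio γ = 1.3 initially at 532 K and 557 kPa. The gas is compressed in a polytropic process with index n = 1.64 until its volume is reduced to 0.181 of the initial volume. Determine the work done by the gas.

-43500 J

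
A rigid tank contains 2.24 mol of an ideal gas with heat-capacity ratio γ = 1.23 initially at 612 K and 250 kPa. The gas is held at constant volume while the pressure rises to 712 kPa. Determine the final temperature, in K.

1740 K

V₁ = nRT₁/P₁ = 2.24×8.314×612/250 = 45.6 L.
Isochoric: V stays 45.6 L; P/T = const ⇒ T₂ = 1740 K, P₂ = 712 kPa.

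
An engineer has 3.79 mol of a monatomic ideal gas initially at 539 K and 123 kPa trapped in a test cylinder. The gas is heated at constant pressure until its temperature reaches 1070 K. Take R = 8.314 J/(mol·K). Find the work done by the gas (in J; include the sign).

16700 J

V₁ = nRT₁/P₁ = 3.79×8.314×539/123 = 138 L.
Isobaric: P stays 123 kPa; V/T = const ⇒ T₂ = 1070 K, V₂ = 274 L.
W = PΔV = 123×(274−138) kPa·L = 16700 J.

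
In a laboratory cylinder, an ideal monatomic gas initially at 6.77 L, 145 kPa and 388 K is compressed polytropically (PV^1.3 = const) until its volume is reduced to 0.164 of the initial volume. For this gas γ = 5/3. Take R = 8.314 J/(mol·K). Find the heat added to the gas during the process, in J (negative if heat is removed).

-1300 J

n = P₁V₁/(RT₁) = 145×6.77/(8.314×388) = 0.304 mol.
Polytropic n=1.3: T₂ = T₁(V₁/V₂)^(n−1) = 388×(6.10)^0.30 = 667 K; P₂ = P₁(V₁/V₂)^n = 1520 kPa.
W = (P₁V₁−P₂V₂)/(n−1) = (145×6.77−1520×1.11)/0.30 = -2360 J.
ΔU = nCvΔT = 0.304×12.5×(667−388) = 1060 J.
Q = ΔU + W = -1300 J.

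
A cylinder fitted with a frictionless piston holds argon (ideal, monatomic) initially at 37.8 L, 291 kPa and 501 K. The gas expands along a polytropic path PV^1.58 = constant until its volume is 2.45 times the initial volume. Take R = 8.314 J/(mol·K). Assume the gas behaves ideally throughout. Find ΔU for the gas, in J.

-6690 J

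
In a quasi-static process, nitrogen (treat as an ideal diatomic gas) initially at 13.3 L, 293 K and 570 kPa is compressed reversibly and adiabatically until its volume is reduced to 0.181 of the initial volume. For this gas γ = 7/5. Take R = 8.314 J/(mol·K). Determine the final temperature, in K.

Adiabatic: TV^(γ−1) = const ⇒ T₂ = 293×(5.52)^0.400 = 580 K; PV^γ = const ⇒ P₂ = 6240 kPa.

580 K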